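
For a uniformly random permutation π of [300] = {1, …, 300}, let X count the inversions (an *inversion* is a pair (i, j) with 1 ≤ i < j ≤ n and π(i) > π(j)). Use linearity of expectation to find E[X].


Write X = Σ X_I over the C(300, 2) = 44850 pairs i < j, with X_I the indicator of one inversion.
There are 44850 indicators.
For each fixed pair i < j, the values π(i) and π(j) are two distinct elements of {1, …, 300} in uniformly random order; by symmetry P[π(i) > π(j)] = 1/2.
By linearity: E[X] = 44850 · (1/2) = C(300, 2) · (1/2) = 44850/2 = 22425 ≈ 22425.000.

E[X] = 22425 = 22425.000.


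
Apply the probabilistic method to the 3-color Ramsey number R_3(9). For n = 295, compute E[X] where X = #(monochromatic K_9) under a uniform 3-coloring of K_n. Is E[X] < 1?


E[X] = C(295, 9) · 3^{1 − 36} = 41221140106119260 · 3^{−35} = 41221140106119260/50031545098999707.
As a reduced fraction: E[X] = 41221140106119260/50031545098999707 ≈ 0.82390.
Is E[X] < 1? YES.
Since E[X] < 1, there exists a 3-coloring of K_{295} with no monochromatic K_9; hence R_3(9) > 295.

E[X] = 41221140106119260/50031545098999707 ≈ 0.82390; E[X] < 1, so R_3(9) > 295.


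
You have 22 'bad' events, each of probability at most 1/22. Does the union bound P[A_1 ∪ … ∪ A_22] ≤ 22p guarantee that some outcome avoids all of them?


Union bound: P[∪_{i=1}^{22} A_i] ≤ Σ_i P[A_i] ≤ 22·p = 22·(1/22) = 1.
Numerically: 1 ≈ 1.000000.
Is 1 < 1? NO.
Since the bound 1 is ≥ 1, the union bound is uninformative here; it does NOT by itself certify existence.

22·p = 1 ≈ 1.000000; existence NOT certified by the union bound.


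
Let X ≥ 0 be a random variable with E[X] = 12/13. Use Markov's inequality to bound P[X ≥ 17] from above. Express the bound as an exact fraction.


μ = E[X] = 12/13, a = 17.
Markov: P[X ≥ 17] ≤ μ/a = (12/13)/17 = 12/221.
Numerically: ≈ 0.054.
(Since a = 17 > μ = 0.923, the bound 12/221 is < 1 and informative.)

P[X ≥ 17] ≤ 12/221 ≈ 0.054.


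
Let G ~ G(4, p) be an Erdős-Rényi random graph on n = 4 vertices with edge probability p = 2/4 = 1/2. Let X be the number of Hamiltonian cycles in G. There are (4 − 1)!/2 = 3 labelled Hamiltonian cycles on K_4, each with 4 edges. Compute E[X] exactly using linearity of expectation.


K_4 has (4 − 1)!/2 = 3 labelled Hamiltonian cycles.
For each such Hamiltonian cycle H, let X_H = 1 if all 4 edges of H are present in G. Then P[X_H = 1] = p^{4} = (1/2)^{4} = 1/16.
By linearity: E[X] = Σ_H E[X_H] = 3 · p^{4} = 3 · 1/16 = 3/16.
Numerically: E[X] ≈ 0.1875.

E[X] = 3 · (1/2)^{4} = 3/16 ≈ 0.1875.


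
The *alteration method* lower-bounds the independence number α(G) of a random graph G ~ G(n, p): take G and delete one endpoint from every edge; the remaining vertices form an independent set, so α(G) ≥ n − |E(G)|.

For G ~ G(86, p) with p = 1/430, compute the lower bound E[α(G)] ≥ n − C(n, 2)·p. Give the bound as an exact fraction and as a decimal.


E[|E(G)|] = C(86, 2)·p = 3655 · (1/430) = 17/2.
E[α(G)] ≥ n − E[|E(G)|] = 86 − 17/2 = 155/2.
Numerically: ≈ 77.5000.
(This is only a lower bound; the true E[α(G)] may be larger.)

E[α(G)] ≥ 155/2 ≈ 77.5000.


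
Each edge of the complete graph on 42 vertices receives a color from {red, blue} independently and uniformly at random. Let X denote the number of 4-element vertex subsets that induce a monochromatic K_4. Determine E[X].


Let X = Σ_S X_S over the C(42, 4) = 111930 subsets S of size 4, where X_S = 1 if the K_4 on S is monochromatic.
For a fixed S, the K_4 on S has C(4, 2) = 6 edges. P[all 6 edges red] = (1/2)^6, and likewise for blue, so P[monochromatic] = 2·(1/2)^6 = 2^{1 − 6} = 1/32.
By linearity: E[X] = C(42, 4) · 2^{1 − 6} = 111930 · 1/32 = 55965/16.
Numerically: E[X] ≈ 3497.812500.

E[X] = C(42,4)·2^(1−C(4,2)) = 55965/16 ≈ 3497.812500.


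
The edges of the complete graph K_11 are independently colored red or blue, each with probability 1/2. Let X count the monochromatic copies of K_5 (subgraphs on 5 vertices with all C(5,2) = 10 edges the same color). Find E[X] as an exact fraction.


Let X = Σ_S X_S over the C(11, 5) = 462 subsets S of size 5, where X_S = 1 if the K_5 on S is monochromatic.
For a fixed S, the K_5 on S has C(5, 2) = 10 edges. P[all 10 edges red] = (1/2)^10, and likewise for blue, so P[monochromatic] = 2·(1/2)^10 = 2^{1 − 10} = 1/512.
By linearity: E[X] = C(11, 5) · 2^{1 − 10} = 462 · 1/512 = 231/256.
Numerically: E[X] ≈ 0.9023.

E[X] = C(11,5)·2^(1−C(5,2)) = 231/256 ≈ 0.9023.


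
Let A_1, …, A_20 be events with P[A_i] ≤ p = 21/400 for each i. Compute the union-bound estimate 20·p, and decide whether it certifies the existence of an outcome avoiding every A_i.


Union bound: P[∪_{i=1}^{20} A_i] ≤ Σ_i P[A_i] ≤ 20·p = 20·(21/400) = 21/20.
Numerically: 21/20 ≈ 1.050000.
Is 21/20 < 1? NO.
Since the bound 21/20 is ≥ 1, the union bound is uninformative here; it does NOT by itself certify existence.

20·p = 21/20 ≈ 1.050000; existence NOT certified by the union bound.


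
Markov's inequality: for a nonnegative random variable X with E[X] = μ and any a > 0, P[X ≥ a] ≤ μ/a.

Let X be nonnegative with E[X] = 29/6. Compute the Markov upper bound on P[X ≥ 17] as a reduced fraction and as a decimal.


μ = E[X] = 29/6, a = 17.
Markov: P[X ≥ 17] ≤ μ/a = (29/6)/17 = 29/102.
Numerically: ≈ 0.2843.
(Since a = 17 > μ = 4.8333, the bound 29/102 is < 1 and informative.)

P[X ≥ 17] ≤ 29/102 ≈ 0.2843.


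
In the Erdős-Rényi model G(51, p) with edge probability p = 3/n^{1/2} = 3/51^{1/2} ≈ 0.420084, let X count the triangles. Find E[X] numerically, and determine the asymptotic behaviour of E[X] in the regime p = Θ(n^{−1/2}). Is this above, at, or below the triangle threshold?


Number of potential triangles: C(51, 3) = 20825.
Each occurs with probability p³ ≈ (0.420084)³ ≈ 7.41324750e-02.
By linearity: E[X] = C(51, 3)·p³ ≈ 20825 · 7.41324750e-02 ≈ 1543.808793.
Since α = 1/2 < 1, p = c/n^{1/2} ≫ 1/n is above the triangle threshold p ~ 1/n. Asymptotically E[X] ~ (c³/6)·n^{3(1−α)} = (3³/6)·n^{1.5} → ∞; triangles are abundant w.h.p.

E[X] ≈ 1543.808793; in regime p = Θ(1/n^{1/2}) E[X] diverges (above the triangle threshold p ~ 1/n).


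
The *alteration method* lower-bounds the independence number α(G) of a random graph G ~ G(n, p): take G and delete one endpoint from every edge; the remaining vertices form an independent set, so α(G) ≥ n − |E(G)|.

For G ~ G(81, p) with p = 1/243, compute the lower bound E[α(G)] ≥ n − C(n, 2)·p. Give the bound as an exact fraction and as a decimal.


E[|E(G)|] = C(81, 2)·p = 3240 · (1/243) = 40/3.
E[α(G)] ≥ n − E[|E(G)|] = 81 − 40/3 = 203/3.
Numerically: ≈ 67.666667.
(This is only a lower bound; the true E[α(G)] may be larger.)

E[α(G)] ≥ 203/3 ≈ 67.666667.


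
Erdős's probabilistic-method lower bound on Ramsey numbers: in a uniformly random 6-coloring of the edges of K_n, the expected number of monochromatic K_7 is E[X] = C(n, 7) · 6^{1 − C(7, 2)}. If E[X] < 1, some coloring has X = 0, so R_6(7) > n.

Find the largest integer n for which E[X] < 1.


We need C(n, 7) · 6^{1 − 21} < 1, i.e. C(n, 7) < 6^{21 − 1} = 3656158440062976.
Check values of n near the boundary:
  n = 565: C(565, 7) = 3513212521235560; 3513212521235560 < 3656158440062976? YES
  n = 566: C(566, 7) = 3557206237959440; 3557206237959440 < 3656158440062976? YES
  n = 567: C(567, 7) = 3601671315933933; 3601671315933933 < 3656158440062976? YES
  n = 568: C(568, 7) = 3646611956239704; 3646611956239704 < 3656158440062976? YES
  n = 569: C(569, 7) = 3692032389858348; 3692032389858348 < 3656158440062976? NO
  n = 570: C(570, 7) = 3737936877831720; 3737936877831720 < 3656158440062976? NO
  n = 571: C(571, 7) = 3784329711421830; 3784329711421830 < 3656158440062976? NO
The largest n with C(n, 7) < 3656158440062976 is n = 568 (where E[X] = 16882462760369/16926659444736 ≈ 0.9974). Hence R_6(7) > 568, i.e. R_6(7) ≥ 569.

Largest n = 568; hence R_6(7) > 568.


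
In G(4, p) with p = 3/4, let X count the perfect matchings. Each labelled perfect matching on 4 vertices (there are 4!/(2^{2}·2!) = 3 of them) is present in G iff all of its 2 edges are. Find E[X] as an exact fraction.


K_4 has 4!/(2^{2}·2!) = 3 labelled perfect matchings.
For each such perfect matching H, let X_H = 1 if all 2 edges of H are present in G. Then P[X_H = 1] = p^{2} = (3/4)^{2} = 9/16.
By linearity: E[X] = Σ_H E[X_H] = 3 · p^{2} = 3 · 9/16 = 27/16.
Numerically: E[X] ≈ 1.688.

E[X] = 3 · (3/4)^{2} = 27/16 ≈ 1.688.


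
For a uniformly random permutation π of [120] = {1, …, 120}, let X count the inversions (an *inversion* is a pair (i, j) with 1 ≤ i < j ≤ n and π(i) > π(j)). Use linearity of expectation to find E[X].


Write X = Σ X_I over the C(120, 2) = 7140 pairs i < j, with X_I the indicator of one inversion.
There are 7140 indicators.
For each fixed pair i < j, the values π(i) and π(j) are two distinct elements of {1, …, 120} in uniformly random order; by symmetry P[π(i) > π(j)] = 1/2.
By linearity: E[X] = 7140 · (1/2) = C(120, 2) · (1/2) = 7140/2 = 3570 ≈ 3570.00000.

E[X] = 3570 = 3570.00000.


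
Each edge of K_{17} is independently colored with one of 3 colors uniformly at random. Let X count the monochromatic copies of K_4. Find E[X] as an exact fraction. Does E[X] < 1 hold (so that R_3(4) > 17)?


E[X] = C(17, 4) · 3^{1 − 6} = 2380 · 3^{−5} = 2380/243.
As a reduced fraction: E[X] = 2380/243 ≈ 9.794239.
Is E[X] < 1? NO.
Since E[X] ≥ 1, the first-moment bound is inconclusive at n = 17; it does NOT by itself certify R_3(4) > 17.

E[X] = 2380/243 ≈ 9.794239; E[X] ≥ 1; first-moment method inconclusive here.


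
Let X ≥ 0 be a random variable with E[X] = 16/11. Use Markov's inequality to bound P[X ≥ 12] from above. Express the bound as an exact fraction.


μ = E[X] = 16/11, a = 12.
Markov: P[X ≥ 12] ≤ μ/a = (16/11)/12 = 4/33.
Numerically: ≈ 0.121.
(Since a = 12 > μ = 1.455, the bound 4/33 is < 1 and informative.)

P[X ≥ 12] ≤ 4/33 ≈ 0.121.


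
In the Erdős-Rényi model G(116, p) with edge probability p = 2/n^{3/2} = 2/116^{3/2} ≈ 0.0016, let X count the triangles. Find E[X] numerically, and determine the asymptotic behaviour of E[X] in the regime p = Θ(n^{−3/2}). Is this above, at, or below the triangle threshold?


Number of potential triangles: C(116, 3) = 253460.
Each occurs with probability p³ ≈ (0.0016)³ ≈ 4.10232e-09.
By linearity: E[X] = C(116, 3)·p³ ≈ 253460 · 4.10232e-09 ≈ 0.001.
Since α = 3/2 > 1, p = c/n^{3/2} = o(1/n) is below the triangle threshold p ~ 1/n. Asymptotically E[X] ~ (c³/6)·n^{3(1−α)} = (2³/6)·n^{-1.5} → 0, so by Markov's inequality G has no triangles w.h.p.

E[X] ≈ 0.001; in regime p = Θ(1/n^{3/2}) E[X] tends to 0 (below the triangle threshold p ~ 1/n).


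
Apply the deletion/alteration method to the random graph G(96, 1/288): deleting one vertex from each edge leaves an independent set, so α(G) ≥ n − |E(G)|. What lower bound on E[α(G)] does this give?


E[|E(G)|] = C(96, 2)·p = 4560 · (1/288) = 95/6.
E[α(G)] ≥ n − E[|E(G)|] = 96 − 95/6 = 481/6.
Numerically: ≈ 80.1667.
(This is only a lower bound; the true E[α(G)] may be larger.)

E[α(G)] ≥ 481/6 ≈ 80.1667.


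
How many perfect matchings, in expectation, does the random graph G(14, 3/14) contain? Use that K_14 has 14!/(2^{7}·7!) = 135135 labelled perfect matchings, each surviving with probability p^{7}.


K_14 has 14!/(2^{7}·7!) = 135135 labelled perfect matchings.
For each such perfect matching H, let X_H = 1 if all 7 edges of H are present in G. Then P[X_H = 1] = p^{7} = (3/14)^{7} = 2187/105413504.
Summing the indicators: E[X] = Σ_H E[X_H] = 135135 · p^{7} = 135135 · 2187/105413504 = 42220035/15059072.
Numerically: E[X] ≈ 2.8036.

E[X] = 135135 · (3/14)^{7} = 42220035/15059072 ≈ 2.8036.


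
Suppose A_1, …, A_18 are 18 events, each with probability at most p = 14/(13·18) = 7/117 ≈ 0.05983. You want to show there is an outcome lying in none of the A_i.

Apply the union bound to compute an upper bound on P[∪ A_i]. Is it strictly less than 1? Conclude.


Union bound: P[∪_{i=1}^{18} A_i] ≤ Σ_i P[A_i] ≤ 18·p = 18·(7/117) = 14/13.
Numerically: 14/13 ≈ 1.07692.
Is 14/13 < 1? NO.
Since the bound 14/13 is ≥ 1, the union bound is uninformative here; it does NOT by itself certify existence.

18·p = 14/13 ≈ 1.07692; existence NOT certified by the union bound.


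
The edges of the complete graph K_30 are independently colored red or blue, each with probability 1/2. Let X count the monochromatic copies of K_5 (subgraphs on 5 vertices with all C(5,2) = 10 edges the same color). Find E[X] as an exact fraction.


Let X = Σ_S X_S over the C(30, 5) = 142506 subsets S of size 5, where X_S = 1 if the K_5 on S is monochromatic.
For a fixed S, the K_5 on S has C(5, 2) = 10 edges. P[all 10 edges red] = (1/2)^10, and likewise for blue, so P[monochromatic] = 2·(1/2)^10 = 2^{1 − 10} = 1/512.
By linearity of expectation: E[X] = C(30, 5) · 2^{1 − 10} = 142506 · 1/512 = 71253/256.
Numerically: E[X] ≈ 278.33203.

E[X] = C(30,5)·2^(1−C(5,2)) = 71253/256 ≈ 278.33203.


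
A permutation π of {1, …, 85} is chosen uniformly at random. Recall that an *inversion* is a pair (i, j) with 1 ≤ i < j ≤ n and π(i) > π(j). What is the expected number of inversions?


Write X = Σ X_I over the C(85, 2) = 3570 pairs i < j, with X_I the indicator of one inversion.
There are 3570 indicators.
For each fixed pair i < j, the values π(i) and π(j) are two distinct elements of {1, …, 85} in uniformly random order; by symmetry P[π(i) > π(j)] = 1/2.
By linearity: E[X] = 3570 · (1/2) = C(85, 2) · (1/2) = 3570/2 = 1785 ≈ 1785.000.

E[X] = 1785 = 1785.000.


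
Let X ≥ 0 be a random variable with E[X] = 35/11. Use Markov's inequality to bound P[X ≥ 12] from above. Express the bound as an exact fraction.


μ = E[X] = 35/11, a = 12.
Markov: P[X ≥ 12] ≤ μ/a = (35/11)/12 = 35/132.
Numerically: ≈ 0.265.
(Since a = 12 > μ = 3.182, the bound 35/132 is < 1 and informative.)

P[X ≥ 12] ≤ 35/132 ≈ 0.265.


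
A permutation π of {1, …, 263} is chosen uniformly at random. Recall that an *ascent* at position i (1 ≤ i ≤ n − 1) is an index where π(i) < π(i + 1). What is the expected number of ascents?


Write X = Σ X_I over i = 1, …, 262, with X_I the indicator of one ascent.
There are 262 indicators.
For each fixed i, the pair (π(i), π(i+1)) is a uniformly random ordered pair of distinct values from {1, …, 263}; by symmetry P[π(i) < π(i+1)] = 1/2.
By linearity: E[X] = 262 · (1/2) = (263 − 1) · (1/2) = 131 ≈ 131.000000.

E[X] = 131 = 131.000000.


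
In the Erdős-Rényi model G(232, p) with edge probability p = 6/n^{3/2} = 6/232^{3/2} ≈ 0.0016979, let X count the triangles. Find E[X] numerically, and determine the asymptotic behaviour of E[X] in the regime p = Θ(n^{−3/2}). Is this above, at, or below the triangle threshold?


Number of potential triangles: C(232, 3) = 2054360.
Each occurs with probability p³ ≈ (0.0016979)³ ≈ 4.8950577e-09.
By linearity: E[X] = C(232, 3)·p³ ≈ 2054360 · 4.8950577e-09 ≈ 0.01006.
Since α = 3/2 > 1, p = c/n^{3/2} = o(1/n) is below the triangle threshold p ~ 1/n. Asymptotically E[X] ~ (c³/6)·n^{3(1−α)} = (6³/6)·n^{-1.5} → 0, so by Markov's inequality G has no triangles w.h.p.

E[X] ≈ 0.01006; in regime p = Θ(1/n^{3/2}) E[X] tends to 0 (below the triangle threshold p ~ 1/n).


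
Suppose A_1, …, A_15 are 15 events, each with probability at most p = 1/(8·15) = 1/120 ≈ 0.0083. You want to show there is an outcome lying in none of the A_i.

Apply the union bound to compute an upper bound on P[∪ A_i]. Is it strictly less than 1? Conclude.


Union bound: P[∪_{i=1}^{15} A_i] ≤ Σ_i P[A_i] ≤ 15·p = 15·(1/120) = 1/8.
Numerically: 1/8 ≈ 0.1250.
Is 1/8 < 1? YES.
Since P[∪ A_i] ≤ 1/8 < 1, the complement has P[∩ A_i^c] ≥ 1 − 1/8 = 7/8 > 0, so some outcome avoids every A_i.

15·p = 1/8 ≈ 0.1250; existence CERTIFIED by the union bound.


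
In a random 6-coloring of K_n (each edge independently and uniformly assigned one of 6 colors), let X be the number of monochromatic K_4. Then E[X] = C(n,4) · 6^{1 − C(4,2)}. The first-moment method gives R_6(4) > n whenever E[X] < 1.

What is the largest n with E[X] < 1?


We need C(n, 4) · 6^{1 − 6} < 1, i.e. C(n, 4) < 6^{6 − 1} = 7776.
Check values of n near the boundary:
  n = 17: C(17, 4) = 2380; 2380 < 7776? YES
  n = 18: C(18, 4) = 3060; 3060 < 7776? YES
  n = 19: C(19, 4) = 3876; 3876 < 7776? YES
  n = 20: C(20, 4) = 4845; 4845 < 7776? YES
  n = 21: C(21, 4) = 5985; 5985 < 7776? YES
  n = 22: C(22, 4) = 7315; 7315 < 7776? YES
  n = 23: C(23, 4) = 8855; 8855 < 7776? NO
  n = 24: C(24, 4) = 10626; 10626 < 7776? NO
  n = 25: C(25, 4) = 12650; 12650 < 7776? NO
The largest n with C(n, 4) < 7776 is n = 22 (where E[X] = 7315/7776 ≈ 0.9407). Hence R_6(4) > 22, i.e. R_6(4) ≥ 23.

Largest n = 22; hence R_6(4) > 22.


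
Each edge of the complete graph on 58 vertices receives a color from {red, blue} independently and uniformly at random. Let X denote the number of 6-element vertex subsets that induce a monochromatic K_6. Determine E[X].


Let X = Σ_S X_S over the C(58, 6) = 40475358 subsets S of size 6, where X_S = 1 if the K_6 on S is monochromatic.
For a fixed S, the K_6 on S has C(6, 2) = 15 edges. P[all 15 edges red] = (1/2)^15, and likewise for blue, so P[monochromatic] = 2·(1/2)^15 = 2^{1 − 15} = 1/16384.
Summing: E[X] = C(58, 6) · 2^{1 − 15} = 40475358 · 1/16384 = 20237679/8192.
Numerically: E[X] ≈ 2470.419800.

E[X] = C(58,6)·2^(1−C(6,2)) = 20237679/8192 ≈ 2470.419800.


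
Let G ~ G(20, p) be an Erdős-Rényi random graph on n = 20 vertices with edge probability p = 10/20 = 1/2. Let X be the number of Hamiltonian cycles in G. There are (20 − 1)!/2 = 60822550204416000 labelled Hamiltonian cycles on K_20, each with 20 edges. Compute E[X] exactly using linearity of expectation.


K_20 has (20 − 1)!/2 = 60822550204416000 labelled Hamiltonian cycles.
For each such Hamiltonian cycle H, let X_H = 1 if all 20 edges of H are present in G. Then P[X_H = 1] = p^{20} = (1/2)^{20} = 1/1048576.
Summing the indicators: E[X] = Σ_H E[X_H] = 60822550204416000 · p^{20} = 60822550204416000 · 1/1048576 = 1856156927625/32.
Numerically: E[X] ≈ 5.8e+10.

E[X] = 60822550204416000 · (1/2)^{20} = 1856156927625/32 ≈ 5.8e+10.


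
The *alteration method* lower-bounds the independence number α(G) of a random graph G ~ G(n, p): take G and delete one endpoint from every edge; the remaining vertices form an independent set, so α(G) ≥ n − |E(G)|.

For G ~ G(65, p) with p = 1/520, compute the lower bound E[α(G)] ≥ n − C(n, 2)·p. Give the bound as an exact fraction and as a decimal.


E[|E(G)|] = C(65, 2)·p = 2080 · (1/520) = 4.
E[α(G)] ≥ n − E[|E(G)|] = 65 − 4 = 61.
Numerically: ≈ 61.00000.
(This is only a lower bound; the true E[α(G)] may be larger.)

E[α(G)] ≥ 61 ≈ 61.00000.


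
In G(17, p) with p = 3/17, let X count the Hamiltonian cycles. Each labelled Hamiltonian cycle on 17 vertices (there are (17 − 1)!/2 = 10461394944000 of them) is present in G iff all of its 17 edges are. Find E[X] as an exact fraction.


K_17 has (17 − 1)!/2 = 10461394944000 labelled Hamiltonian cycles.
For each such Hamiltonian cycle H, let X_H = 1 if all 17 edges of H are present in G. Then P[X_H = 1] = p^{17} = (3/17)^{17} = 129140163/827240261886336764177.
By linearity of expectation: E[X] = Σ_H E[X_H] = 10461394944000 · p^{17} = 10461394944000 · 129140163/827240261886336764177 = 1350986248275535872000/827240261886336764177.
Numerically: E[X] ≈ 1.633.

E[X] = 10461394944000 · (3/17)^{17} = 1350986248275535872000/827240261886336764177 ≈ 1.633.


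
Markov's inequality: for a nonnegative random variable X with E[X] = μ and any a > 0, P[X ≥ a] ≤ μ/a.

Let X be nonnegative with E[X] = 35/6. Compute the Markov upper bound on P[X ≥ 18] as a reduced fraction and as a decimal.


μ = E[X] = 35/6, a = 18.
Markov: P[X ≥ 18] ≤ μ/a = (35/6)/18 = 35/108.
Numerically: ≈ 0.32407.
(Since a = 18 > μ = 5.83333, the bound 35/108 is < 1 and informative.)

P[X ≥ 18] ≤ 35/108 ≈ 0.32407.


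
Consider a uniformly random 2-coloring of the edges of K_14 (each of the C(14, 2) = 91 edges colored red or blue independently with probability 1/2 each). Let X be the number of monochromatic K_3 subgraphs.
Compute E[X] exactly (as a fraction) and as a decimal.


Let X = Σ_S X_S over the C(14, 3) = 364 subsets S of size 3, where X_S = 1 if the K_3 on S is monochromatic.
For a fixed S, the K_3 on S has C(3, 2) = 3 edges. P[all 3 edges red] = (1/2)^3, and likewise for blue, so P[monochromatic] = 2·(1/2)^3 = 2^{1 − 3} = 1/4.
By linearity: E[X] = C(14, 3) · 2^{1 − 3} = 364 · 1/4 = 91.
Numerically: E[X] ≈ 91.00000.

E[X] = C(14,3)·2^(1−C(3,2)) = 91 ≈ 91.00000.


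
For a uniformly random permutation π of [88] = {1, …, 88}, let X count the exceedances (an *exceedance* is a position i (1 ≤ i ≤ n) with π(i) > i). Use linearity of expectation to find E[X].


Write X = Σ_{i=1}^{88} X_i, where X_i = 1_{π(i) > i}.
For each fixed i, π(i) is uniform over {1, …, 88} (marginal of a uniform permutation), so P[π(i) > i] = (n − i)/n. Summing: Σ_{i=1}^{88} (n − i)/n = (0 + 1 + … + 87)/88 = 88(88 − 1)/(2·88) = (88 − 1)/2.
Hence E[X] = Σ_{i=1}^{88} (88 − i)/88 = 87/2 ≈ 43.500000.

E[X] = 87/2 = 43.500000.


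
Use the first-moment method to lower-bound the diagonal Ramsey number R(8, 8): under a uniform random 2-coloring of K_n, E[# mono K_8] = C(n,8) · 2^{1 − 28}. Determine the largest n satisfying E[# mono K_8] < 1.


We need C(n, 8) · 2^{1 − 28} < 1, i.e. C(n, 8) < 2^{28 − 1} = 134217728.
Check values of n near the boundary:
  n = 40: C(40, 8) = 76904685; 76904685 < 134217728? YES
  n = 41: C(41, 8) = 95548245; 95548245 < 134217728? YES
  n = 42: C(42, 8) = 118030185; 118030185 < 134217728? YES
  n = 43: C(43, 8) = 145008513; 145008513 < 134217728? NO
  n = 44: C(44, 8) = 177232627; 177232627 < 134217728? NO
The largest n with C(n, 8) < 134217728 is n = 42 (where E[X] = 118030185/134217728 ≈ 0.87939). Hence R(8, 8) > 42, i.e. R(8, 8) ≥ 43.

Largest n = 42; hence R(8, 8) > 42.


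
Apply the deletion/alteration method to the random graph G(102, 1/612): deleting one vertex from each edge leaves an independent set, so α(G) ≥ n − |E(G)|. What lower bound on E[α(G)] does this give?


E[|E(G)|] = C(102, 2)·p = 5151 · (1/612) = 101/12.
E[α(G)] ≥ n − E[|E(G)|] = 102 − 101/12 = 1123/12.
Numerically: ≈ 93.583333.
(This is only a lower bound; the true E[α(G)] may be larger.)

E[α(G)] ≥ 1123/12 ≈ 93.583333.


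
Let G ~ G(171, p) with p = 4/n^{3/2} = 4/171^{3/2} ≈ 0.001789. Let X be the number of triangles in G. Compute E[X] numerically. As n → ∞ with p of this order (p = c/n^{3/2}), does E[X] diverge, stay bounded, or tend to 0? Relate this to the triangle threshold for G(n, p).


Number of potential triangles: C(171, 3) = 818805.
Each occurs with probability p³ ≈ (0.001789)³ ≈ 5.723972e-09.
By linearity: E[X] = C(171, 3)·p³ ≈ 818805 · 5.723972e-09 ≈ 0.0047.
Since α = 3/2 > 1, p = c/n^{3/2} = o(1/n) is below the triangle threshold p ~ 1/n. Asymptotically E[X] ~ (c³/6)·n^{3(1−α)} = (4³/6)·n^{-1.5} → 0, so by Markov's inequality G has no triangles w.h.p.

E[X] ≈ 0.0047; in regime p = Θ(1/n^{3/2}) E[X] tends to 0 (below the triangle threshold p ~ 1/n).


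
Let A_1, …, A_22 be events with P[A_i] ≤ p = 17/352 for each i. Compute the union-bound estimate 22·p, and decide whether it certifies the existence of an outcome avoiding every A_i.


Union bound: P[∪_{i=1}^{22} A_i] ≤ Σ_i P[A_i] ≤ 22·p = 22·(17/352) = 17/16.
Numerically: 17/16 ≈ 1.062.
Is 17/16 < 1? NO.
Since the bound 17/16 is ≥ 1, the union bound is uninformative here; it does NOT by itself certify existence.

22·p = 17/16 ≈ 1.062; existence NOT certified by the union bound.


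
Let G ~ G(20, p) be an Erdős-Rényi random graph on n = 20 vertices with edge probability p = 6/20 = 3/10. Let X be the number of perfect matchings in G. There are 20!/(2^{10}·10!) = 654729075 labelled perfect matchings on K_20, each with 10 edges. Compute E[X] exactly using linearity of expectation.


K_20 has 20!/(2^{10}·10!) = 654729075 labelled perfect matchings.
For each such perfect matching H, let X_H = 1 if all 10 edges of H are present in G. Then P[X_H = 1] = p^{10} = (3/10)^{10} = 59049/10000000000.
By linearity: E[X] = Σ_H E[X_H] = 654729075 · p^{10} = 654729075 · 59049/10000000000 = 1546443885987/400000000.
Numerically: E[X] ≈ 3.87e+03.

E[X] = 654729075 · (3/10)^{10} = 1546443885987/400000000 ≈ 3.87e+03.


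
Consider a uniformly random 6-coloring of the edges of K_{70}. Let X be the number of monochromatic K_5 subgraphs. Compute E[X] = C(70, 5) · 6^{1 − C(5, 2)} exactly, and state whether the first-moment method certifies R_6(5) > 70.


E[X] = C(70, 5) · 6^{1 − 10} = 12103014 · 6^{−9} = 12103014/10077696.
As a reduced fraction: E[X] = 2017169/1679616 ≈ 1.200970.
Is E[X] < 1? NO.
Since E[X] ≥ 1, the first-moment bound is inconclusive at n = 70; it does NOT by itself certify R_6(5) > 70.

E[X] = 2017169/1679616 ≈ 1.200970; E[X] ≥ 1; first-moment method inconclusive here.


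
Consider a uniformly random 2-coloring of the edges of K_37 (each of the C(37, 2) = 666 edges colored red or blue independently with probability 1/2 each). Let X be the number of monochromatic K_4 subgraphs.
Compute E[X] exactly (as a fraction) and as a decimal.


Let X = Σ_S X_S over the C(37, 4) = 66045 subsets S of size 4, where X_S = 1 if the K_4 on S is monochromatic.
For a fixed S, the K_4 on S has C(4, 2) = 6 edges. P[all 6 edges red] = (1/2)^6, and likewise for blue, so P[monochromatic] = 2·(1/2)^6 = 2^{1 − 6} = 1/32.
By linearity of expectation: E[X] = C(37, 4) · 2^{1 − 6} = 66045 · 1/32 = 66045/32.
Numerically: E[X] ≈ 2063.906.

E[X] = C(37,4)·2^(1−C(4,2)) = 66045/32 ≈ 2063.906.


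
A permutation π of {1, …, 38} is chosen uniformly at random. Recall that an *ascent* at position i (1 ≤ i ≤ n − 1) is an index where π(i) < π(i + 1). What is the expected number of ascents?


Write X = Σ X_I over i = 1, …, 37, with X_I the indicator of one ascent.
There are 37 indicators.
For each fixed i, the pair (π(i), π(i+1)) is a uniformly random ordered pair of distinct values from {1, …, 38}; by symmetry P[π(i) < π(i+1)] = 1/2.
By linearity: E[X] = 37 · (1/2) = (38 − 1) · (1/2) = 37/2 ≈ 18.500000.

E[X] = 37/2 = 18.500000.


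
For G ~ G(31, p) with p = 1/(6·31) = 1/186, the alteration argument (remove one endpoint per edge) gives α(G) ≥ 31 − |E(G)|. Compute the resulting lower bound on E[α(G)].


E[|E(G)|] = C(31, 2)·p = 465 · (1/186) = 5/2.
E[α(G)] ≥ n − E[|E(G)|] = 31 − 5/2 = 57/2.
Numerically: ≈ 28.500000.
(This is only a lower bound; the true E[α(G)] may be larger.)

E[α(G)] ≥ 57/2 ≈ 28.500000.


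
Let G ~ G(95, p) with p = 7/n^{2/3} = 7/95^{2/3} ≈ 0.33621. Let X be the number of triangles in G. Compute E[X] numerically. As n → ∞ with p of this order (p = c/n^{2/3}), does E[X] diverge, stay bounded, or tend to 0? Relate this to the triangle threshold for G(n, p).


Number of potential triangles: C(95, 3) = 138415.
Each occurs with probability p³ ≈ (0.33621)³ ≈ 3.8005540e-02.
By linearity: E[X] = C(95, 3)·p³ ≈ 138415 · 3.8005540e-02 ≈ 5260.53684.
Since α = 2/3 < 1, p = c/n^{2/3} ≫ 1/n is above the triangle threshold p ~ 1/n. Asymptotically E[X] ~ (c³/6)·n^{3(1−α)} = (7³/6)·n^{1} → ∞; triangles are abundant w.h.p.

E[X] ≈ 5260.53684; in regime p = Θ(1/n^{2/3}) E[X] diverges (above the triangle threshold p ~ 1/n).


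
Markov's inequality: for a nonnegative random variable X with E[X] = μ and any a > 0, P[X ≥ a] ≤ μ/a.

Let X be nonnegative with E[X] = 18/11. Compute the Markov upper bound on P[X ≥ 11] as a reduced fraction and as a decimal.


μ = E[X] = 18/11, a = 11.
Markov: P[X ≥ 11] ≤ μ/a = (18/11)/11 = 18/121.
Numerically: ≈ 0.149.
(Since a = 11 > μ = 1.636, the bound 18/121 is < 1 and informative.)

P[X ≥ 11] ≤ 18/121 ≈ 0.149.


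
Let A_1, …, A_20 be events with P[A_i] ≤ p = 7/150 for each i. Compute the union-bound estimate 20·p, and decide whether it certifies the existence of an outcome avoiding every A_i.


Union bound: P[∪_{i=1}^{20} A_i] ≤ Σ_i P[A_i] ≤ 20·p = 20·(7/150) = 14/15.
Numerically: 14/15 ≈ 0.93333.
Is 14/15 < 1? YES.
Since P[∪ A_i] ≤ 14/15 < 1, the complement has P[∩ A_i^c] ≥ 1 − 14/15 = 1/15 > 0, so some outcome avoids every A_i.

20·p = 14/15 ≈ 0.93333; existence CERTIFIED by the union bound.


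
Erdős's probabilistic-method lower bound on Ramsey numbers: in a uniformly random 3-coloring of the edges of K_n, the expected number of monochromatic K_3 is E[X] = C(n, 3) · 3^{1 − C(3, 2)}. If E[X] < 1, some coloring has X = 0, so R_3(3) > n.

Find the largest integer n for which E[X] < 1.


We need C(n, 3) · 3^{1 − 3} < 1, i.e. C(n, 3) < 3^{3 − 1} = 9.
Check values of n near the boundary:
  n = 3: C(3, 3) = 1; 1 < 9? YES
  n = 4: C(4, 3) = 4; 4 < 9? YES
  n = 5: C(5, 3) = 10; 10 < 9? NO
  n = 6: C(6, 3) = 20; 20 < 9? NO
  n = 7: C(7, 3) = 35; 35 < 9? NO
The largest n with C(n, 3) < 9 is n = 4 (where E[X] = 4/9 ≈ 0.44444). Hence R_3(3) > 4, i.e. R_3(3) ≥ 5.

Largest n = 4; hence R_3(3) > 4.


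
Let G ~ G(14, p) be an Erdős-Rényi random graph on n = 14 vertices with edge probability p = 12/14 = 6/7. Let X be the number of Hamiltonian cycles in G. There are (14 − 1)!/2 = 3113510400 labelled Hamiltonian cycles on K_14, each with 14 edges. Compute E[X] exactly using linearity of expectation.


K_14 has (14 − 1)!/2 = 3113510400 labelled Hamiltonian cycles.
For each such Hamiltonian cycle H, let X_H = 1 if all 14 edges of H are present in G. Then P[X_H = 1] = p^{14} = (6/7)^{14} = 78364164096/678223072849.
Summing the indicators: E[X] = Σ_H E[X_H] = 3113510400 · p^{14} = 3113510400 · 78364164096/678223072849 = 34855377128600371200/96889010407.
Numerically: E[X] ≈ 3.597e+08.

E[X] = 3113510400 · (6/7)^{14} = 34855377128600371200/96889010407 ≈ 3.597e+08.


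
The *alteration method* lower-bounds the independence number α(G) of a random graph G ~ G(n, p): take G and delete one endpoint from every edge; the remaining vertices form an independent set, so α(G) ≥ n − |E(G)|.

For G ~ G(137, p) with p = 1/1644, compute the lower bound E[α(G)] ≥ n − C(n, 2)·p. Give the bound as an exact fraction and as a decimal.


E[|E(G)|] = C(137, 2)·p = 9316 · (1/1644) = 17/3.
E[α(G)] ≥ n − E[|E(G)|] = 137 − 17/3 = 394/3.
Numerically: ≈ 131.3333.
(This is only a lower bound; the true E[α(G)] may be larger.)

E[α(G)] ≥ 394/3 ≈ 131.3333.


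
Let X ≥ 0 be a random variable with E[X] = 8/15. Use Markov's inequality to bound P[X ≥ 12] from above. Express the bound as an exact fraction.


μ = E[X] = 8/15, a = 12.
Markov: P[X ≥ 12] ≤ μ/a = (8/15)/12 = 2/45.
Numerically: ≈ 0.044.
(Since a = 12 > μ = 0.533, the bound 2/45 is < 1 and informative.)

P[X ≥ 12] ≤ 2/45 ≈ 0.044.


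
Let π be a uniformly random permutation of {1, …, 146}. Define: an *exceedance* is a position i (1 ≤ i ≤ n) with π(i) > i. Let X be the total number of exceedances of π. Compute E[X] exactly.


Write X = Σ_{i=1}^{146} X_i, where X_i = 1_{π(i) > i}.
For each fixed i, π(i) is uniform over {1, …, 146} (marginal of a uniform permutation), so P[π(i) > i] = (n − i)/n. Summing: Σ_{i=1}^{146} (n − i)/n = (0 + 1 + … + 145)/146 = 146(146 − 1)/(2·146) = (146 − 1)/2.
Hence E[X] = Σ_{i=1}^{146} (146 − i)/146 = 145/2 ≈ 72.500.

E[X] = 145/2 = 72.500.


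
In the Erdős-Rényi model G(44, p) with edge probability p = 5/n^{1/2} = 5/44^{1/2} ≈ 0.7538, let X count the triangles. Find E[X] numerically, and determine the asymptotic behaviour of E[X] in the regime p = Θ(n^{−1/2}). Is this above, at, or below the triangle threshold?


Number of potential triangles: C(44, 3) = 13244.
Each occurs with probability p³ ≈ (0.7538)³ ≈ 4.282832e-01.
By linearity: E[X] = C(44, 3)·p³ ≈ 13244 · 4.282832e-01 ≈ 5672.1822.
Since α = 1/2 < 1, p = c/n^{1/2} ≫ 1/n is above the triangle threshold p ~ 1/n. Asymptotically E[X] ~ (c³/6)·n^{3(1−α)} = (5³/6)·n^{1.5} → ∞; triangles are abundant w.h.p.

E[X] ≈ 5672.1822; in regime p = Θ(1/n^{1/2}) E[X] diverges (above the triangle threshold p ~ 1/n).


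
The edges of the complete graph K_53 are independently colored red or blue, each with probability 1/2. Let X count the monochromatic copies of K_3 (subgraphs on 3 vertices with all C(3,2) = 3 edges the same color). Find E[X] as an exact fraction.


Let X = Σ_S X_S over the C(53, 3) = 23426 subsets S of size 3, where X_S = 1 if the K_3 on S is monochromatic.
For a fixed S, the K_3 on S has C(3, 2) = 3 edges. P[all 3 edges red] = (1/2)^3, and likewise for blue, so P[monochromatic] = 2·(1/2)^3 = 2^{1 − 3} = 1/4.
Summing: E[X] = C(53, 3) · 2^{1 − 3} = 23426 · 1/4 = 11713/2.
Numerically: E[X] ≈ 5856.5000.

E[X] = C(53,3)·2^(1−C(3,2)) = 11713/2 ≈ 5856.5000.


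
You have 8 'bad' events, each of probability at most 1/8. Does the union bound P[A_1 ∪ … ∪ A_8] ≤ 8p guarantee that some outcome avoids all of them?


Union bound: P[∪_{i=1}^{8} A_i] ≤ Σ_i P[A_i] ≤ 8·p = 8·(1/8) = 1.
Numerically: 1 ≈ 1.000.
Is 1 < 1? NO.
Since the bound 1 is ≥ 1, the union bound is uninformative here; it does NOT by itself certify existence.

8·p = 1 ≈ 1.000; existence NOT certified by the union bound.


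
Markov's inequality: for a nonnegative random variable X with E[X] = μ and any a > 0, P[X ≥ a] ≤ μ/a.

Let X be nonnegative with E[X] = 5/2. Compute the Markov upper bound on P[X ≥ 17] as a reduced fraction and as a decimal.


μ = E[X] = 5/2, a = 17.
Markov: P[X ≥ 17] ≤ μ/a = (5/2)/17 = 5/34.
Numerically: ≈ 0.1471.
(Since a = 17 > μ = 2.5000, the bound 5/34 is < 1 and informative.)

P[X ≥ 17] ≤ 5/34 ≈ 0.1471.


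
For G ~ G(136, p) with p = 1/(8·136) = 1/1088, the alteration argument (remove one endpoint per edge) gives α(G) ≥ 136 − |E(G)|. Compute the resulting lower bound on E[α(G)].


E[|E(G)|] = C(136, 2)·p = 9180 · (1/1088) = 135/16.
E[α(G)] ≥ n − E[|E(G)|] = 136 − 135/16 = 2041/16.
Numerically: ≈ 127.562500.
(This is only a lower bound; the true E[α(G)] may be larger.)

E[α(G)] ≥ 2041/16 ≈ 127.562500.


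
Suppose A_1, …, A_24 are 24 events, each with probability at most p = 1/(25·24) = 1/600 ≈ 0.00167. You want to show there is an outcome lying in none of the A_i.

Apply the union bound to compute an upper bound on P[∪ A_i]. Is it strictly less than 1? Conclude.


Union bound: P[∪_{i=1}^{24} A_i] ≤ Σ_i P[A_i] ≤ 24·p = 24·(1/600) = 1/25.
Numerically: 1/25 ≈ 0.04000.
Is 1/25 < 1? YES.
Since P[∪ A_i] ≤ 1/25 < 1, the complement has P[∩ A_i^c] ≥ 1 − 1/25 = 24/25 > 0, so some outcome avoids every A_i.

24·p = 1/25 ≈ 0.04000; existence CERTIFIED by the union bound.


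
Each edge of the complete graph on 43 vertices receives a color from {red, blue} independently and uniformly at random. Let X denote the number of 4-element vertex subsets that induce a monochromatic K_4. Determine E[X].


Let X = Σ_S X_S over the C(43, 4) = 123410 subsets S of size 4, where X_S = 1 if the K_4 on S is monochromatic.
For a fixed S, the K_4 on S has C(4, 2) = 6 edges. P[all 6 edges red] = (1/2)^6, and likewise for blue, so P[monochromatic] = 2·(1/2)^6 = 2^{1 − 6} = 1/32.
By linearity of expectation: E[X] = C(43, 4) · 2^{1 − 6} = 123410 · 1/32 = 61705/16.
Numerically: E[X] ≈ 3856.562500.

E[X] = C(43,4)·2^(1−C(4,2)) = 61705/16 ≈ 3856.562500.


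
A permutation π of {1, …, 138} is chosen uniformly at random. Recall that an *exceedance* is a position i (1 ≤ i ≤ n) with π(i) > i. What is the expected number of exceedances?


Write X = Σ_{i=1}^{138} X_i, where X_i = 1_{π(i) > i}.
For each fixed i, π(i) is uniform over {1, …, 138} (marginal of a uniform permutation), so P[π(i) > i] = (n − i)/n. Summing: Σ_{i=1}^{138} (n − i)/n = (0 + 1 + … + 137)/138 = 138(138 − 1)/(2·138) = (138 − 1)/2.
Hence E[X] = Σ_{i=1}^{138} (138 − i)/138 = 137/2 ≈ 68.500.

E[X] = 137/2 = 68.500.


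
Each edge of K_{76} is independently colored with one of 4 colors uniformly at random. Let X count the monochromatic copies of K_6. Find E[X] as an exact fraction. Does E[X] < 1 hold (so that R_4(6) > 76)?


E[X] = C(76, 6) · 4^{1 − 15} = 218618940 · 4^{−14} = 218618940/268435456.
As a reduced fraction: E[X] = 54654735/67108864 ≈ 0.8144.
Is E[X] < 1? YES.
Since E[X] < 1, there exists a 4-coloring of K_{76} with no monochromatic K_6; hence R_4(6) > 76.

E[X] = 54654735/67108864 ≈ 0.8144; E[X] < 1, so R_4(6) > 76.


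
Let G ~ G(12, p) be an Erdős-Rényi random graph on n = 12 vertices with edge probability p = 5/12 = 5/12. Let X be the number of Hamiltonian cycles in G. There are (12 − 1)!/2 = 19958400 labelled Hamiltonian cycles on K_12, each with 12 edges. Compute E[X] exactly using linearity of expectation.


K_12 has (12 − 1)!/2 = 19958400 labelled Hamiltonian cycles.
For each such Hamiltonian cycle H, let X_H = 1 if all 12 edges of H are present in G. Then P[X_H = 1] = p^{12} = (5/12)^{12} = 244140625/8916100448256.
By linearity of expectation: E[X] = Σ_H E[X_H] = 19958400 · p^{12} = 19958400 · 244140625/8916100448256 = 469970703125/859963392.
Numerically: E[X] ≈ 546.5.

E[X] = 19958400 · (5/12)^{12} = 469970703125/859963392 ≈ 546.5.


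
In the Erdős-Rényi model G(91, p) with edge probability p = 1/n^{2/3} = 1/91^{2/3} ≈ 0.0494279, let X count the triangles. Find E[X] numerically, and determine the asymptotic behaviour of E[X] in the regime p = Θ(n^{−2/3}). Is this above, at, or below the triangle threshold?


Number of potential triangles: C(91, 3) = 121485.
Each occurs with probability p³ ≈ (0.0494279)³ ≈ 1.20758363e-04.
By linearity: E[X] = C(91, 3)·p³ ≈ 121485 · 1.20758363e-04 ≈ 14.670330.
Since α = 2/3 < 1, p = c/n^{2/3} ≫ 1/n is above the triangle threshold p ~ 1/n. Asymptotically E[X] ~ (c³/6)·n^{3(1−α)} = (1³/6)·n^{1} → ∞; triangles are abundant w.h.p.

E[X] ≈ 14.670330; in regime p = Θ(1/n^{2/3}) E[X] diverges (above the triangle threshold p ~ 1/n).


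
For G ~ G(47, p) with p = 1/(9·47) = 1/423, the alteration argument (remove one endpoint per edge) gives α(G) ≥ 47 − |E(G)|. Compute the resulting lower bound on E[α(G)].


E[|E(G)|] = C(47, 2)·p = 1081 · (1/423) = 23/9.
E[α(G)] ≥ n − E[|E(G)|] = 47 − 23/9 = 400/9.
Numerically: ≈ 44.44444.
(This is only a lower bound; the true E[α(G)] may be larger.)

E[α(G)] ≥ 400/9 ≈ 44.44444.


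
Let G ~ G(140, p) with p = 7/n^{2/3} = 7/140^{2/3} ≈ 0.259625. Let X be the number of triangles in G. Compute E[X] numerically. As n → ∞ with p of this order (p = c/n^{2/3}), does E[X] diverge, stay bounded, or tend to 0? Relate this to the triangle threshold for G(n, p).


Number of potential triangles: C(140, 3) = 447580.
Each occurs with probability p³ ≈ (0.259625)³ ≈ 1.75000000e-02.
By linearity: E[X] = C(140, 3)·p³ ≈ 447580 · 1.75000000e-02 ≈ 7832.650000.
Since α = 2/3 < 1, p = c/n^{2/3} ≫ 1/n is above the triangle threshold p ~ 1/n. Asymptotically E[X] ~ (c³/6)·n^{3(1−α)} = (7³/6)·n^{1} → ∞; triangles are abundant w.h.p.

E[X] ≈ 7832.650000; in regime p = Θ(1/n^{2/3}) E[X] diverges (above the triangle threshold p ~ 1/n).


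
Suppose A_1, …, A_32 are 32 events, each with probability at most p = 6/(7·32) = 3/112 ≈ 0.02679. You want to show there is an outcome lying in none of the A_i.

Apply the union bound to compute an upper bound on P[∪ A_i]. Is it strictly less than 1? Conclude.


Union bound: P[∪_{i=1}^{32} A_i] ≤ Σ_i P[A_i] ≤ 32·p = 32·(3/112) = 6/7.
Numerically: 6/7 ≈ 0.85714.
Is 6/7 < 1? YES.
Since P[∪ A_i] ≤ 6/7 < 1, the complement has P[∩ A_i^c] ≥ 1 − 6/7 = 1/7 > 0, so some outcome avoids every A_i.

32·p = 6/7 ≈ 0.85714; existence CERTIFIED by the union bound.
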